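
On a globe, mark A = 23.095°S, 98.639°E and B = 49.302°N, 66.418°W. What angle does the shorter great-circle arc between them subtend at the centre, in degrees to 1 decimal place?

In radians: φ₁ = -0.4031, φ₂ = 0.8605, Δλ = -165.057° = -2.8808 rad.
cos c = sin φ₁ sin φ₂ + cos φ₁ cos φ₂ cos Δλ = (-0.3923)(0.7582) + (0.9199)(0.6521)(-0.9662) = -0.87692,
so c = arccos(-0.87692) = 2.64021 rad.
So the angular separation is 151.3°.

151.3°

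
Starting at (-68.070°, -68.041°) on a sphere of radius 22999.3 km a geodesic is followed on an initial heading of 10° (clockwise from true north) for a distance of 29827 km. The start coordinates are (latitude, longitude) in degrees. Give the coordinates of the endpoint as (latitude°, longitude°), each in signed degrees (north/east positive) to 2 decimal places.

Angular distance δ = d/R = 29827/22999.3 = 1.29687 rad; initial bearing θ = 0.1745 rad.
sin φ₂ = sin φ₁ cos δ + cos φ₁ sin δ cos θ = (-0.9276)(0.2705) + (0.3735)(0.9627)(0.9848) = 0.1031, so φ₂ = 5.92°.
Δλ = atan2(sin θ sin δ cos φ₁, cos δ − sin φ₁ sin φ₂) = atan2(0.0624, 0.3662) = 9.676°.
λ₂ = -68.041° + 9.676° = -58.37°.

5.92°, -58.37°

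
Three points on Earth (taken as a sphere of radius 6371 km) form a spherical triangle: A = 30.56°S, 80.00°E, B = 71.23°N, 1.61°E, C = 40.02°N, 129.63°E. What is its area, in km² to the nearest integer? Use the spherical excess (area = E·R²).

47460595 km²

Side lengths (central angles): a = 1.0961, b = 1.4704, c = 2.0105 rad; semiperimeter s = 2.2885.
By l'Huilier's theorem, tan(E/4) = √[tan(s/2) tan((s−a)/2) tan((s−b)/2) tan((s−c)/2)], giving spherical excess E = 1.1693 rad.
Area = E·R² = 1.1693 × (6371)² ≈ 47460595 km².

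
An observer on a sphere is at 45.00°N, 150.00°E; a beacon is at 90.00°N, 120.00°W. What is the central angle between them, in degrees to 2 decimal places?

Let φ₁ = 0.7854 rad, φ₂ = 1.5708 rad, and Δλ = 1.5708 rad.
cos c = sin φ₁ sin φ₂ + cos φ₁ cos φ₂ cos Δλ = (0.7071)(1.0000) + (0.7071)(0.0000)(0.0000) = 0.70711,
so c = arccos(0.70711) = 0.78540 rad.
So the angular separation is 45.00°.

45.00°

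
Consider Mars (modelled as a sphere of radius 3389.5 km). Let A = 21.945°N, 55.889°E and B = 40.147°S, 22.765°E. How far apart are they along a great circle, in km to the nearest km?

4102 km

Let φ₁ = 0.3830 rad, φ₂ = -0.7007 rad, and Δλ = -0.5781 rad.
Haversine: a = sin²(Δφ/2) + cos φ₁ cos φ₂ sin²(Δλ/2) = 0.2660 + (0.9275)(0.7644)(0.0813) = 0.32358.
Central angle c = 2·arcsin(√a) = 1.21020 rad.
Distance = R·c = 3389.5 × 1.2102 ≈ 4102 km.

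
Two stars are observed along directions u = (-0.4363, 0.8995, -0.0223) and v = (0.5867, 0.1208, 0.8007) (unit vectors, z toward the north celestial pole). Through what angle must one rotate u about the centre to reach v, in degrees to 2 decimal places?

99.51°

u·v = -0.1652; |u| = 1.0000, |v| = 1.0000.
cos θ = (u·v)/(|u||v|) = -0.1652, so θ = 99.51°.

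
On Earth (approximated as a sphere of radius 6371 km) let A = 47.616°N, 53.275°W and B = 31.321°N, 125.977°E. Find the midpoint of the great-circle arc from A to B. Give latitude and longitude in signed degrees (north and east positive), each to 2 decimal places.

81.84°, 123.18°

Central angle δ = 1.7638 rad. Interpolating on the sphere with fraction f = 0.5:
P = [sin((1−f)δ)·A + sin(fδ)·B] / sin δ = 0.7866·A + 0.7866·B in Cartesian coordinates,
giving P = (-0.0777, 0.1188, 0.9899), i.e. latitude 81.84°, longitude 123.18°.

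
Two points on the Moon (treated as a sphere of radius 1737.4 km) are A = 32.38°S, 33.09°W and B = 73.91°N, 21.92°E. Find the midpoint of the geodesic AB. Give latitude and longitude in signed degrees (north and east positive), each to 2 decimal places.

The central angle between A and B is δ = 1.9610 rad.
With f = 0.5, the slerp weights are sin((1−f)δ)/sin δ = 0.8983 and sin(fδ)/sin δ = 0.8983.
Weighted sum of the unit vectors: (0.8983)·(0.7075,-0.4611,-0.5355) + (0.8983)·(0.2571,0.1035,0.9608) = (0.8665, -0.3212, 0.3820).
Converting back: φ = atan2(z, √(x²+y²)) = 22.46°, λ = atan2(y, x) = -20.34°.

22.46°, -20.34°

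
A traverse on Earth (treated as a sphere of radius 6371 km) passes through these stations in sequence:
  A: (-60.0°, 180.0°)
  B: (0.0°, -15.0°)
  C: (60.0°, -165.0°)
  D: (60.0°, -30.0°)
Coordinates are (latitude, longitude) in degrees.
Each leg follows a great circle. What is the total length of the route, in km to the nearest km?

32198 km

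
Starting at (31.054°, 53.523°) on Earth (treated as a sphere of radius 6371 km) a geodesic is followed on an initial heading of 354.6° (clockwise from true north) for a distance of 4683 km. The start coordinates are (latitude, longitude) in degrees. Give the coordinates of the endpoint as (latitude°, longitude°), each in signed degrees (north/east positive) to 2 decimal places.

72.67°, 41.29°

Angular distance δ = d/R = 4683/6371 = 0.73505 rad; initial bearing θ = 6.1889 rad.
sin φ₂ = sin φ₁ cos δ + cos φ₁ sin δ cos θ = (0.5158)(0.7418) + (0.8567)(0.6706)(0.9956) = 0.9546, so φ₂ = 72.67°.
Δλ = atan2(sin θ sin δ cos φ₁, cos δ − sin φ₁ sin φ₂) = atan2(-0.0541, 0.2494) = -12.233°.
λ₂ = 53.523° − 12.233° = 41.29°.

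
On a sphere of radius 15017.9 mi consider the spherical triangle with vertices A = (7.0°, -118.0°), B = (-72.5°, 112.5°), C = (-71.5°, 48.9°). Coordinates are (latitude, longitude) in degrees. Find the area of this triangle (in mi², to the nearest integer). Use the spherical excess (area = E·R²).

Side lengths (central angles): a = 0.3275, b = 2.0068, c = 1.8819 rad; semiperimeter s = 2.1081.
By l'Huilier's theorem, tan(E/4) = √[tan(s/2) tan((s−a)/2) tan((s−b)/2) tan((s−c)/2)], giving spherical excess E = 0.4456 rad.
Area = E·R² = 0.4456 × (15017.9)² ≈ 100501564 mi².

100501564 mi²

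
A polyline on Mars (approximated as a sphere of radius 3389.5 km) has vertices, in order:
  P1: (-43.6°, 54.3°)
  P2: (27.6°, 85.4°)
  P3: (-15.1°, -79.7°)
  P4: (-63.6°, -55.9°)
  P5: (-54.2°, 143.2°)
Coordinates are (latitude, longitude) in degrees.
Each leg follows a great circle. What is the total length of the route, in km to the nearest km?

20739 km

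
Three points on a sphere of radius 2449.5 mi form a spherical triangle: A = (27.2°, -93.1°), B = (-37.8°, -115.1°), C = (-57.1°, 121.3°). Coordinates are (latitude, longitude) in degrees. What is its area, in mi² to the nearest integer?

Side lengths (central angles): a = 1.2900, b = 2.4693, c = 1.1902 rad; semiperimeter s = 2.4748.
By l'Huilier's theorem, tan(E/4) = √[tan(s/2) tan((s−a)/2) tan((s−b)/2) tan((s−c)/2)], giving spherical excess E = 0.2519 rad.
Area = E·R² = 0.2519 × (2449.5)² ≈ 1511129 mi².

1511129 mi²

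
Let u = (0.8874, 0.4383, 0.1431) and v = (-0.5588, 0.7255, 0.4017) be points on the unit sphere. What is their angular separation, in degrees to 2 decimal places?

96.92°

u·v = -0.1204; |u| = 1.0000, |v| = 1.0000.
cos θ = (u·v)/(|u||v|) = -0.1204, so θ = 96.92°.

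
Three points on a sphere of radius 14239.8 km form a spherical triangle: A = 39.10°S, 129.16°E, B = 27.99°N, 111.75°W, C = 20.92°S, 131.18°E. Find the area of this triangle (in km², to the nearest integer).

120173188 km²

Side lengths (central angles): a = 2.1447, b = 0.3187, c = 2.2513 rad; semiperimeter s = 2.3574.
By l'Huilier's theorem, tan(E/4) = √[tan(s/2) tan((s−a)/2) tan((s−b)/2) tan((s−c)/2)], giving spherical excess E = 0.5927 rad.
Area = E·R² = 0.5927 × (14239.8)² ≈ 120173188 km².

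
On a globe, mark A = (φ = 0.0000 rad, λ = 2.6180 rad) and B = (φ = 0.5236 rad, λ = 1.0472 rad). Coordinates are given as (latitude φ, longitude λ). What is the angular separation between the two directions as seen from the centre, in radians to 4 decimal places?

1.5708 rad

With latitudes φ₁ = 0.000°, φ₂ = 30.000° and longitude difference Δλ = -90.000°:
Haversine: a = sin²(Δφ/2) + cos φ₁ cos φ₂ sin²(Δλ/2) = 0.0670 + (1.0000)(0.8660)(0.5000) = 0.50000.
Central angle c = 2·arcsin(√a) = 1.57080 rad.
So the angular separation is 1.5708 rad.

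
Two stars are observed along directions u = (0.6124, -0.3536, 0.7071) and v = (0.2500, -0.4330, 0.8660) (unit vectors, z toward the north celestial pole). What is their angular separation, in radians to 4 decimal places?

0.4064 rad

u·v = 0.9186; |u| = 1.0000, |v| = 1.0000.
cos θ = (u·v)/(|u||v|) = 0.9186, so θ = 0.4064 rad.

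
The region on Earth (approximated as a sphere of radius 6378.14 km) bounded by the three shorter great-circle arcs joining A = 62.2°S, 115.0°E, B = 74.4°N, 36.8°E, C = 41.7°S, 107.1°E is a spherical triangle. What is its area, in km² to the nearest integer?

Side lengths (central angles): a = 2.1810, b = 0.3671, c = 2.5434 rad; semiperimeter s = 2.5458.
By l'Huilier's theorem, tan(E/4) = √[tan(s/2) tan((s−a)/2) tan((s−b)/2) tan((s−c)/2)], giving spherical excess E = 0.1475 rad.
Area = E·R² = 0.1475 × (6378.14)² ≈ 5999600 km².

5999600 km²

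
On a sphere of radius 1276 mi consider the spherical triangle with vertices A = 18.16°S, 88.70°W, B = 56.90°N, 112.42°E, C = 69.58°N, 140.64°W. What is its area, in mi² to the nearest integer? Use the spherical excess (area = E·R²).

48519 mi²

Side lengths (central angles): a = 0.7531, b = 1.6586, c = 2.4115 rad; semiperimeter s = 2.4116.
By l'Huilier's theorem, tan(E/4) = √[tan(s/2) tan((s−a)/2) tan((s−b)/2) tan((s−c)/2)], giving spherical excess E = 0.0298 rad.
Area = E·R² = 0.0298 × (1276)² ≈ 48519 mi².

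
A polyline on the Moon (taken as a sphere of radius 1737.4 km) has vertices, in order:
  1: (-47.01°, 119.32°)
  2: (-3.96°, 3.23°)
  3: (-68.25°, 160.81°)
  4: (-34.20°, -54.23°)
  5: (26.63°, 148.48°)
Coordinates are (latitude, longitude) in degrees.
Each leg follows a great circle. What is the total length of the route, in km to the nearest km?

Leg 1→2: central angle 1.8221 rad, distance 3165.7 km.
Leg 2→3: central angle 1.8521 rad, distance 3217.8 km.
Leg 3→4: central angle 1.2962 rad, distance 2252.1 km.
Leg 4→5: central angle 2.7761 rad, distance 4823.3 km.
Total: 3165.7 + 3217.8 + 2252.1 + 4823.3 ≈ 13459 km.

13459 km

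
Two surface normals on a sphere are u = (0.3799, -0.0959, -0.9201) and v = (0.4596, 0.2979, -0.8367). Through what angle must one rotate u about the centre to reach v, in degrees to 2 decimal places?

23.68°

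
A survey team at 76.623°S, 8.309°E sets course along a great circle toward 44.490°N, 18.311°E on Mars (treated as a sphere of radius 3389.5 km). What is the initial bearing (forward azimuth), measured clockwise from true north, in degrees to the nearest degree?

Δλ = 10.002° = 0.1746 rad.
y = sin Δλ · cos φ₂ = (0.1737)(0.7134) = 0.1239
x = cos φ₁ sin φ₂ − sin φ₁ cos φ₂ cos Δλ = (0.2314)(0.7008) − (-0.9729)(0.7134)(0.9848) = 0.8456
θ = atan2(y, x) = 8.34°, so the bearing is 8°.

8°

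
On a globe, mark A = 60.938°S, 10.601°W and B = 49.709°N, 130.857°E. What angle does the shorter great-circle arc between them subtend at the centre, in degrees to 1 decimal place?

In radians: φ₁ = -1.0636, φ₂ = 0.8676, Δλ = 141.458° = 2.4689 rad.
cos c = sin φ₁ sin φ₂ + cos φ₁ cos φ₂ cos Δλ = (-0.8741)(0.7628) + (0.4858)(0.6467)(-0.7822) = -0.91243,
so c = arccos(-0.91243) = 2.71997 rad.
So the angular separation is 155.8°.

155.8°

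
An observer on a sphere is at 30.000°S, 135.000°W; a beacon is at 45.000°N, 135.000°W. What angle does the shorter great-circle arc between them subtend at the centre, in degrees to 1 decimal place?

75.0°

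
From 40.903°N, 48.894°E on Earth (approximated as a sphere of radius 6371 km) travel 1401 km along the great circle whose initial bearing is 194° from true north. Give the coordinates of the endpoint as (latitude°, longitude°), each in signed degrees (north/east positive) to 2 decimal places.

28.62°, 45.45°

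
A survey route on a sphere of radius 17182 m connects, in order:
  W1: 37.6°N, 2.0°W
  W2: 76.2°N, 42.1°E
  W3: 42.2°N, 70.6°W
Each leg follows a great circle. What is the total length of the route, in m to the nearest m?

29244 m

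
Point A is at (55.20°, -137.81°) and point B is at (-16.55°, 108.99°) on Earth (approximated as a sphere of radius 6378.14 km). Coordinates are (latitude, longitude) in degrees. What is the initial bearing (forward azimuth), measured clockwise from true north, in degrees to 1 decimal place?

279.5°

Δλ = -113.200° = -1.9757 rad.
y = sin Δλ · cos φ₂ = (-0.9191)(0.9586) = -0.8811
x = cos φ₁ sin φ₂ − sin φ₁ cos φ₂ cos Δλ = (0.5707)(-0.2849) − (0.8211)(0.9586)(-0.3939) = 0.1475
θ = atan2(y, x) = -80.50°; adding 360° gives 279.5°.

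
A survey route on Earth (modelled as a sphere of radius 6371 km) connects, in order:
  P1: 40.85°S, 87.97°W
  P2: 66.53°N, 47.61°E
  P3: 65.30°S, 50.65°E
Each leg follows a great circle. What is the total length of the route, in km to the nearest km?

30740 km

Leg P1→P2: central angle 2.5238 rad, distance 16078.9 km.
Leg P2→P3: central angle 2.3012 rad, distance 14660.8 km.
Total: 16078.9 + 14660.8 ≈ 30740 km.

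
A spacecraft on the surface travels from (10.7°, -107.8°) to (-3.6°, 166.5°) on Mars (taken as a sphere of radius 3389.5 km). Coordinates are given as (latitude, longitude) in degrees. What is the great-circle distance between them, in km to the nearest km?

5114 km

Let φ₁ = 0.1868 rad, φ₂ = -0.0628 rad, and Δλ = -1.4957 rad.
Haversine: a = sin²(Δφ/2) + cos φ₁ cos φ₂ sin²(Δλ/2) = 0.0155 + (0.9826)(0.9980)(0.4625) = 0.46906.
Central angle c = 2·arcsin(√a) = 1.50889 rad.
Distance = R·c = 3389.5 × 1.5089 ≈ 5114 km.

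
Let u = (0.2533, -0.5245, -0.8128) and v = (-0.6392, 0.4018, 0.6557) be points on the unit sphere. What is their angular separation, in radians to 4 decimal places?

u·v = -0.9056; |u| = 1.0000, |v| = 1.0000.
cos θ = (u·v)/(|u||v|) = -0.9057, so θ = 2.7037 rad.

2.7037 rad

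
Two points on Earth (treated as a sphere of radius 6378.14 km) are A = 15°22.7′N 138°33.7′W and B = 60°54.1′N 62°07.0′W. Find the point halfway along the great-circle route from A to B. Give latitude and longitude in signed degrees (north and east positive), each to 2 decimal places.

44.05°, -114.88°

The central angle between A and B is δ = 1.2222 rad.
With f = 0.5, the slerp weights are sin((1−f)δ)/sin δ = 0.6105 and sin(fδ)/sin δ = 0.6105.
Weighted sum of the unit vectors: (0.6105)·(-0.7228,-0.6381,0.2652) + (0.6105)·(0.2274,-0.4299,0.8738) = (-0.3024, -0.6520, 0.6953).
Converting back: φ = atan2(z, √(x²+y²)) = 44.05°, λ = atan2(y, x) = -114.88°.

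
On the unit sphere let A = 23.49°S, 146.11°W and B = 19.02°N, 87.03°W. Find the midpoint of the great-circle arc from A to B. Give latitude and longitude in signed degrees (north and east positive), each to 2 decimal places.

-2.57°, -116.08°

Central angle δ = 1.2497 rad. Interpolating on the sphere with fraction f = 0.5:
P = [sin((1−f)δ)·A + sin(fδ)·B] / sin δ = 0.6165·A + 0.6165·B in Cartesian coordinates,
giving P = (-0.4391, -0.8973, -0.0448), i.e. latitude -2.57°, longitude -116.08°.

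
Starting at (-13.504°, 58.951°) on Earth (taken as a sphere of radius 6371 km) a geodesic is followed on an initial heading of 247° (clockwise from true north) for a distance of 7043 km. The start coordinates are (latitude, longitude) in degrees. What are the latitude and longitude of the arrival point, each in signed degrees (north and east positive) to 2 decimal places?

Angular distance δ = d/R = 7043/6371 = 1.10548 rad; initial bearing θ = 4.3110 rad.
sin φ₂ = sin φ₁ cos δ + cos φ₁ sin δ cos θ = (-0.2335)(0.4487) + (0.9724)(0.8937)(-0.3907) = -0.4443, so φ₂ = -26.38°.
Δλ = atan2(sin θ sin δ cos φ₁, cos δ − sin φ₁ sin φ₂) = atan2(-0.7999, 0.3450) = -66.672°.
λ₂ = 58.951° − 66.672° = -7.72°.

-26.38°, -7.72°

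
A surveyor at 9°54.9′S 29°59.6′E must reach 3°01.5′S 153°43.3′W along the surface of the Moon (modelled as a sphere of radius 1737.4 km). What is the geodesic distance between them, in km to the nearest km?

In radians: φ₁ = -0.1730, φ₂ = -0.0528, Δλ = 176.285° = 3.0768 rad.
cos c = sin φ₁ sin φ₂ + cos φ₁ cos φ₂ cos Δλ = (-0.1722)(-0.0528) + (0.9851)(0.9986)(-0.9979) = -0.97254,
so c = arccos(-0.97254) = 2.90669 rad.
Distance = R·c = 1737.4 × 2.9067 ≈ 5050 km.

5050 km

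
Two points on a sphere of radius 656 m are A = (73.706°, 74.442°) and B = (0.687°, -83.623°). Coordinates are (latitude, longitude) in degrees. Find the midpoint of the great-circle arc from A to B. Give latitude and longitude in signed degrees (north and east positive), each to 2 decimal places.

52.45°, -75.56°

The central angle between A and B is δ = 1.8222 rad.
With f = 0.5, the slerp weights are sin((1−f)δ)/sin δ = 0.8158 and sin(fδ)/sin δ = 0.8158.
Weighted sum of the unit vectors: (0.8158)·(0.0753,0.2703,0.9598) + (0.8158)·(0.1111,-0.9937,0.0120) = (0.1520, -0.5902, 0.7928).
Converting back: φ = atan2(z, √(x²+y²)) = 52.45°, λ = atan2(y, x) = -75.56°.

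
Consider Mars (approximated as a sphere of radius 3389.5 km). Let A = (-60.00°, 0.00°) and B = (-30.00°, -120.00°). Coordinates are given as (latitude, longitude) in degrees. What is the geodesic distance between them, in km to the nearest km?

4585 km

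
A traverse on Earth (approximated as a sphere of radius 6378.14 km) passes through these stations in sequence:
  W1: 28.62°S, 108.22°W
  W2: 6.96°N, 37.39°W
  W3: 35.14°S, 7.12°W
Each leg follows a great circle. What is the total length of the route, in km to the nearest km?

14212 km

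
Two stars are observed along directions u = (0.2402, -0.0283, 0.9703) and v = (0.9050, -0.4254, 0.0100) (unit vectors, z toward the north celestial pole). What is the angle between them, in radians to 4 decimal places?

1.3293 rad

u·v = 0.2391; |u| = 1.0000, |v| = 1.0000.
cos θ = (u·v)/(|u||v|) = 0.2391, so θ = 1.3293 rad.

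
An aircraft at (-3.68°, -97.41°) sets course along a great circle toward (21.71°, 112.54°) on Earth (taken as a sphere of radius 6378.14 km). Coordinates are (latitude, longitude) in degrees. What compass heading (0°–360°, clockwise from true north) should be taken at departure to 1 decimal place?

With φ₁ = -0.0642, φ₂ = 0.3789, Δλ = -2.6189 rad, the forward-azimuth formula gives
θ = atan2( sin Δλ cos φ₂ , cos φ₁ sin φ₂ − sin φ₁ cos φ₂ cos Δλ ) = atan2(-0.4638, 0.3175) = -55.61°.
Adding 360° brings this into [0°, 360°): 304.4°.

304.4°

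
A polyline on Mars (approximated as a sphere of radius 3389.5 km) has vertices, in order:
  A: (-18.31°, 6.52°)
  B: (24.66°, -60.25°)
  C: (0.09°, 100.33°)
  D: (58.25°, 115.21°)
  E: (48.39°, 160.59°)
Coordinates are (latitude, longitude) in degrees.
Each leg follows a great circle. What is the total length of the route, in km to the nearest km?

18599 km

Leg A→B: central angle 1.3600 rad, distance 4609.8 km.
Leg B→C: central angle 2.5991 rad, distance 8809.7 km.
Leg C→D: central angle 1.0357 rad, distance 3510.6 km.
Leg D→E: central angle 0.4923 rad, distance 1668.7 km.
Total: 4609.8 + 8809.7 + 3510.6 + 1668.7 ≈ 18599 km.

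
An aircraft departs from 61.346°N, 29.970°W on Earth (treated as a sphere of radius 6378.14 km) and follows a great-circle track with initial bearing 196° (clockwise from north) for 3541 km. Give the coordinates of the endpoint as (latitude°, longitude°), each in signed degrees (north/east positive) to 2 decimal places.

30.18°, -39.65°

Angular distance δ = d/R = 3541/6378.14 = 0.55518 rad; initial bearing θ = 3.4208 rad.
sin φ₂ = sin φ₁ cos δ + cos φ₁ sin δ cos θ = (0.8775)(0.8498) + (0.4795)(0.5271)(-0.9613) = 0.5028, so φ₂ = 30.18°.
Δλ = atan2(sin θ sin δ cos φ₁, cos δ − sin φ₁ sin φ₂) = atan2(-0.0697, 0.4086) = -9.676°.
λ₂ = -29.970° − 9.676° = -39.65°.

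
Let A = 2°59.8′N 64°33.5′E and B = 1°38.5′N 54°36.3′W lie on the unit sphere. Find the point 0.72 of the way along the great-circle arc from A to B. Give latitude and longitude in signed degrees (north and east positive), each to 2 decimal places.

The central angle between A and B is δ = 2.0771 rad.
With f = 0.72, the slerp weights are sin((1−f)δ)/sin δ = 0.6282 and sin(fδ)/sin δ = 1.1402.
Weighted sum of the unit vectors: (0.6282)·(0.4290,0.9018,0.0523) + (1.1402)·(0.5790,-0.8148,0.0286) = (0.9296, -0.3626, 0.0655).
Converting back: φ = atan2(z, √(x²+y²)) = 3.76°, λ = atan2(y, x) = -21.31°.

3.76°, -21.31°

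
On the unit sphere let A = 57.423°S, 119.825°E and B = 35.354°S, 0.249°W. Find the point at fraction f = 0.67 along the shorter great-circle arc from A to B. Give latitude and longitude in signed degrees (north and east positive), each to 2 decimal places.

The central angle between A and B is δ = 1.3000 rad.
With f = 0.67, the slerp weights are sin((1−f)δ)/sin δ = 0.4317 and sin(fδ)/sin δ = 0.7939.
Weighted sum of the unit vectors: (0.4317)·(-0.2678,0.4671,-0.8427) + (0.7939)·(0.8156,-0.0035,-0.5786) = (0.5319, 0.1988, -0.8231).
Converting back: φ = atan2(z, √(x²+y²)) = -55.40°, λ = atan2(y, x) = 20.50°.

-55.40°, 20.50°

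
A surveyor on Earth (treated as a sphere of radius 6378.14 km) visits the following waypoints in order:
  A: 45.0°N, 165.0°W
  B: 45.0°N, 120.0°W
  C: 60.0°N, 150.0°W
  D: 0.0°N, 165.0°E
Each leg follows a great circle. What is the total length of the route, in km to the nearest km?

13801 km

Leg A→B: central angle 0.5480 rad, distance 3495.4 km.
Leg B→C: central angle 0.4064 rad, distance 2591.9 km.
Leg C→D: central angle 1.2094 rad, distance 7713.9 km.
Total: 3495.4 + 2591.9 + 7713.9 ≈ 13801 km.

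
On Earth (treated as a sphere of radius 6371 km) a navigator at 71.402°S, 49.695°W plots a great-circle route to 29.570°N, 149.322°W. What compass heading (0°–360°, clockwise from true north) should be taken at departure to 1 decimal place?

Δλ = -99.627° = -1.7388 rad.
y = sin Δλ · cos φ₂ = (-0.9859)(0.8698) = -0.8575
x = cos φ₁ sin φ₂ − sin φ₁ cos φ₂ cos Δλ = (0.3189)(0.4935) − (-0.9478)(0.8698)(-0.1672) = 0.0195
θ = atan2(y, x) = -88.70°; adding 360° gives 271.3°.

271.3°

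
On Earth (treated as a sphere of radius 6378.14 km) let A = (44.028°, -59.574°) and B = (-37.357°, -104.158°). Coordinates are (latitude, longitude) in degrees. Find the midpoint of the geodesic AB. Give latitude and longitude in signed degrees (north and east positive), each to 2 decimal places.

Central angle δ = 1.5855 rad. Interpolating on the sphere with fraction f = 0.5:
P = [sin((1−f)δ)·A + sin(fδ)·B] / sin δ = 0.7124·A + 0.7124·B in Cartesian coordinates,
giving P = (0.1209, -0.9907, 0.0629), i.e. latitude 3.60°, longitude -83.04°.

3.60°, -83.04°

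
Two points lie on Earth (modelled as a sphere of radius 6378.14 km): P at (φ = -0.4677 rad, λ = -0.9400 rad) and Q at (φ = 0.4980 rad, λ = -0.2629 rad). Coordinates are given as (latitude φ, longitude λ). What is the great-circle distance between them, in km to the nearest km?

With latitudes φ₁ = -26.797°, φ₂ = 28.533° and longitude difference Δλ = 38.795°:
Haversine: a = sin²(Δφ/2) + cos φ₁ cos φ₂ sin²(Δλ/2) = 0.2156 + (0.8926)(0.8785)(0.1103) = 0.30208.
Central angle c = 2·arcsin(√a) = 1.16381 rad.
Distance = R·c = 6378.14 × 1.1638 ≈ 7423 km.

7423 km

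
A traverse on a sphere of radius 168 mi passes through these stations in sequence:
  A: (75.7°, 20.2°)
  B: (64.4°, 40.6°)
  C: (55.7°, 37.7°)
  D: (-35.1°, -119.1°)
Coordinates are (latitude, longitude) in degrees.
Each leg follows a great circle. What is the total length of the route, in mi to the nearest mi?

Leg A→B: central angle 0.2289 rad, distance 38.5 mi.
Leg B→C: central angle 0.1539 rad, distance 25.9 mi.
Leg C→D: central angle 2.6878 rad, distance 451.5 mi.
Total: 38.5 + 25.9 + 451.5 ≈ 516 mi.

516 mi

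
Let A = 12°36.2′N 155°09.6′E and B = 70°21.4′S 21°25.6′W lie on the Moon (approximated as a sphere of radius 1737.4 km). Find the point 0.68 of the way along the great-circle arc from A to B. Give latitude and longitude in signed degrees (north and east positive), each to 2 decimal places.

-70.45°, 151.14°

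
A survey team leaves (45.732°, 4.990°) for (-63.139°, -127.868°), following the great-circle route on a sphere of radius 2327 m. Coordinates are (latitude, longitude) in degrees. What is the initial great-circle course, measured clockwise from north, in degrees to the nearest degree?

Δλ = -132.858° = -2.3188 rad.
y = sin Δλ · cos φ₂ = (-0.7330)(0.4518) = -0.3312
x = cos φ₁ sin φ₂ − sin φ₁ cos φ₂ cos Δλ = (0.6980)(-0.8921) − (0.7161)(0.4518)(-0.6802) = -0.4026
θ = atan2(y, x) = -140.56°; adding 360° gives 219°.

219°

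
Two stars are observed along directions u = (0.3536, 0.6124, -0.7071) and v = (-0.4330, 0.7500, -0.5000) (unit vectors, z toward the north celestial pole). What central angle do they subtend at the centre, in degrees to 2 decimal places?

48.72°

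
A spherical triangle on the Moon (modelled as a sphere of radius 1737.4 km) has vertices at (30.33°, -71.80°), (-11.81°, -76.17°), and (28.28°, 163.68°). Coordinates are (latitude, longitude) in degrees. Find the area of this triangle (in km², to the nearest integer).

Side lengths (central angles): a = 2.1293, b = 1.7635, c = 0.7391 rad; semiperimeter s = 2.3160.
By l'Huilier's theorem, tan(E/4) = √[tan(s/2) tan((s−a)/2) tan((s−b)/2) tan((s−c)/2)], giving spherical excess E = 0.9682 rad.
Area = E·R² = 0.9682 × (1737.4)² ≈ 2922465 km².

2922465 km²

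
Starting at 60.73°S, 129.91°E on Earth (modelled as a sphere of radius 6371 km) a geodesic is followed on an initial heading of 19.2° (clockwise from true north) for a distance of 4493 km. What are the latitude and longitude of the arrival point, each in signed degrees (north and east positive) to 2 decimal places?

Angular distance δ = d/R = 4493/6371 = 0.70523 rad; initial bearing θ = 0.3351 rad.
sin φ₂ = sin φ₁ cos δ + cos φ₁ sin δ cos θ = (-0.8723)(0.7615) + (0.4889)(0.6482)(0.9444) = -0.3649, so φ₂ = -21.40°.
Δλ = atan2(sin θ sin δ cos φ₁, cos δ − sin φ₁ sin φ₂) = atan2(0.1042, 0.4431) = 13.236°.
λ₂ = 129.910° + 13.236° = 143.15°.

-21.40°, 143.15°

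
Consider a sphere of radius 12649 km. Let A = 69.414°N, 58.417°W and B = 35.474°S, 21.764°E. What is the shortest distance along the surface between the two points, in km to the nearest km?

26411 km

In radians: φ₁ = 1.2115, φ₂ = -0.6191, Δλ = 80.181° = 1.3994 rad.
Haversine: a = sin²(Δφ/2) + cos φ₁ cos φ₂ sin²(Δλ/2) = 0.6285 + (0.3516)(0.8144)(0.4147) = 0.74722.
Central angle c = 2·arcsin(√a) = 2.08799 rad.
Distance = R·c = 12649 × 2.0880 ≈ 26411 km.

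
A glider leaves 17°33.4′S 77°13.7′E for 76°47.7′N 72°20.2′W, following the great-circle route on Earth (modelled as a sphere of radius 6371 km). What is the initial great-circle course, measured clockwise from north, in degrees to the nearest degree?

352°

With φ₁ = -0.3064, φ₂ = 1.3403, Δλ = -2.6104 rad, the forward-azimuth formula gives
θ = atan2( sin Δλ cos φ₂ , cos φ₁ sin φ₂ − sin φ₁ cos φ₂ cos Δλ ) = atan2(-0.1157, 0.8688) = -7.59°.
Adding 360° brings this into [0°, 360°): 352°.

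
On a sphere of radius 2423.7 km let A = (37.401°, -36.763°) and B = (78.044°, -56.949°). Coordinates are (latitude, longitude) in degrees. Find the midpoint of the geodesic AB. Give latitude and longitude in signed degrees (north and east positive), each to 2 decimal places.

57.99°, -40.90°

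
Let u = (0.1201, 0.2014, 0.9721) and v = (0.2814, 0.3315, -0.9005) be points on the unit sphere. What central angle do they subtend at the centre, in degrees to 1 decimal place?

140.8°

u·v = -0.7748; |u| = 1.0000, |v| = 1.0000.
cos θ = (u·v)/(|u||v|) = -0.7748, so θ = 140.8°.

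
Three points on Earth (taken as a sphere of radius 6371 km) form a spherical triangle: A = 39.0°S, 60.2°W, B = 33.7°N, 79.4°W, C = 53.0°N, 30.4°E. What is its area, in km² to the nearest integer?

49924903 km²

Side lengths (central angles): a = 1.2937, b = 2.1031, c = 1.3063 rad; semiperimeter s = 2.3516.
By l'Huilier's theorem, tan(E/4) = √[tan(s/2) tan((s−a)/2) tan((s−b)/2) tan((s−c)/2)], giving spherical excess E = 1.2300 rad.
Area = E·R² = 1.2300 × (6371)² ≈ 49924903 km².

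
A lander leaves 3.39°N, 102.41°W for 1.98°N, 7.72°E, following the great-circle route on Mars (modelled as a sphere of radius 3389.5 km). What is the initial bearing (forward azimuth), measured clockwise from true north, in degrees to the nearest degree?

Δλ = 110.130° = 1.9221 rad.
y = sin Δλ · cos φ₂ = (0.9389)(0.9994) = 0.9384
x = cos φ₁ sin φ₂ − sin φ₁ cos φ₂ cos Δλ = (0.9983)(0.0346) − (0.0591)(0.9994)(-0.3442) = 0.0548
θ = atan2(y, x) = 86.66°, so the bearing is 87°.

87°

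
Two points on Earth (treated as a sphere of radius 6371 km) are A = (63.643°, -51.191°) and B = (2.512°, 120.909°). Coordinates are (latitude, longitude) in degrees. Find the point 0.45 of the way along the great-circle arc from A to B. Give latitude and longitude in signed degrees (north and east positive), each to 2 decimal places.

Central angle δ = 1.9824 rad. Interpolating on the sphere with fraction f = 0.45:
P = [sin((1−f)δ)·A + sin(fδ)·B] / sin δ = 0.9676·A + 0.8493·B in Cartesian coordinates,
giving P = (-0.1666, 0.3932, 0.9042), i.e. latitude 64.72°, longitude 112.96°.

64.72°, 112.96°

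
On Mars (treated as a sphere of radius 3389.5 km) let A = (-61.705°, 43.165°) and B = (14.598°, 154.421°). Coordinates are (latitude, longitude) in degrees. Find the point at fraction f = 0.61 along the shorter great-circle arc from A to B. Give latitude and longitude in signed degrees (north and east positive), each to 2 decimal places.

-24.13°, 133.02°

The central angle between A and B is δ = 1.9695 rad.
With f = 0.61, the slerp weights are sin((1−f)δ)/sin δ = 0.7539 and sin(fδ)/sin δ = 1.0119.
Weighted sum of the unit vectors: (0.7539)·(0.3457,0.3243,-0.8805) + (1.0119)·(-0.8729,0.4178,0.2520) = (-0.6226, 0.6673, -0.4088).
Converting back: φ = atan2(z, √(x²+y²)) = -24.13°, λ = atan2(y, x) = 133.02°.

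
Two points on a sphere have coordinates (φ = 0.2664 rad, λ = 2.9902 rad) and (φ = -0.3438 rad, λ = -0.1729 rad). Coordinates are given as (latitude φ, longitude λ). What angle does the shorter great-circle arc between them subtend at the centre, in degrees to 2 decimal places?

In radians: φ₁ = 0.2664, φ₂ = -0.3438, Δλ = 178.768° = 3.1201 rad.
cos c = sin φ₁ sin φ₂ + cos φ₁ cos φ₂ cos Δλ = (0.2633)(-0.3371) + (0.9647)(0.9415)(-0.9998) = -0.99680,
so c = arccos(-0.99680) = 3.06152 rad.
So the angular separation is 175.41°.

175.41°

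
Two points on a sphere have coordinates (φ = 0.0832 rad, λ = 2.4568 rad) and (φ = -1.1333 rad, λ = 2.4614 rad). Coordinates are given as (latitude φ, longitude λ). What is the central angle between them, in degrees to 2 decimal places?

69.70°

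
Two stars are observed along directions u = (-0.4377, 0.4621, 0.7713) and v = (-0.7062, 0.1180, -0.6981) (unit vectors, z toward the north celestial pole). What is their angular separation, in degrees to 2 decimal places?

u·v = -0.1748; |u| = 1.0000, |v| = 1.0000.
cos θ = (u·v)/(|u||v|) = -0.1748, so θ = 100.07°.

100.07°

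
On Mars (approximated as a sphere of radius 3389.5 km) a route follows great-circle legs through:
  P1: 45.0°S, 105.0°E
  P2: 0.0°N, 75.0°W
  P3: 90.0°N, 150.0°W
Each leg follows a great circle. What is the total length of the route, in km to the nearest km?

13311 km

Leg P1→P2: central angle 2.3562 rad, distance 7986.3 km.
Leg P2→P3: central angle 1.5708 rad, distance 5324.2 km.
Total: 7986.3 + 5324.2 ≈ 13311 km.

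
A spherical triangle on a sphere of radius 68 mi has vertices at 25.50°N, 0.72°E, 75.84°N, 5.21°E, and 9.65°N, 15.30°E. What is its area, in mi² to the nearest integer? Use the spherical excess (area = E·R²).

610 mi²

Side lengths (central angles): a = 1.1593, b = 0.3672, c = 0.8795 rad; semiperimeter s = 1.2030.
By l'Huilier's theorem, tan(E/4) = √[tan(s/2) tan((s−a)/2) tan((s−b)/2) tan((s−c)/2)], giving spherical excess E = 0.1318 rad.
Area = E·R² = 0.1318 × (68)² ≈ 610 mi².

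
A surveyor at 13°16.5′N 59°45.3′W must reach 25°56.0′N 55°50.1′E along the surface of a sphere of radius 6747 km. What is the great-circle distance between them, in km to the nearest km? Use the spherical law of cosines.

Let φ₁ = 0.2317 rad, φ₂ = 0.4526 rad, and Δλ = 2.0174 rad.
cos c = sin φ₁ sin φ₂ + cos φ₁ cos φ₂ cos Δλ = (0.2296)(0.4373) + (0.9733)(0.8993)(-0.4319) = -0.27763,
so c = arccos(-0.27763) = 1.85213 rad.
Distance = R·c = 6747 × 1.8521 ≈ 12496 km.

12496 km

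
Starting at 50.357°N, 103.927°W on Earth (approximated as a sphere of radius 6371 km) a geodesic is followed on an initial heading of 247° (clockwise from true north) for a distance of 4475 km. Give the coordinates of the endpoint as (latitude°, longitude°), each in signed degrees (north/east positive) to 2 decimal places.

25.26°, -145.04°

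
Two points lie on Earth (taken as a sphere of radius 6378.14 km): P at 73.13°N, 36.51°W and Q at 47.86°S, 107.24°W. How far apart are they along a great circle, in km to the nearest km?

Let φ₁ = 1.2764 rad, φ₂ = -0.8353 rad, and Δλ = -1.2345 rad.
cos c = sin φ₁ sin φ₂ + cos φ₁ cos φ₂ cos Δλ = (0.9570)(-0.7415) + (0.2902)(0.6709)(0.3300) = -0.64534,
so c = arccos(-0.64534) = 2.27226 rad.
Distance = R·c = 6378.14 × 2.2723 ≈ 14493 km.

14493 km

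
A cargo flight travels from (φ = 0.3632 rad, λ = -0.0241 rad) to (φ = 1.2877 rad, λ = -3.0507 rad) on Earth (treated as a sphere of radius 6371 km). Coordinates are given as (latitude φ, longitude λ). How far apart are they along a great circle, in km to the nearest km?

With latitudes φ₁ = 20.810°, φ₂ = 73.780° and longitude difference Δλ = -173.411°:
Haversine: a = sin²(Δφ/2) + cos φ₁ cos φ₂ sin²(Δλ/2) = 0.1989 + (0.9348)(0.2793)(0.9967) = 0.45913.
Central angle c = 2·arcsin(√a) = 1.48896 rad.
Distance = R·c = 6371 × 1.4890 ≈ 9486 km.

9486 km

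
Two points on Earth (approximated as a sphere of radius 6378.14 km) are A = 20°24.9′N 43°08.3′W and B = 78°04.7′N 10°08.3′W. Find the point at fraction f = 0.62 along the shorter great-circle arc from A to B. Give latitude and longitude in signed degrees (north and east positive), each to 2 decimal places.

56.96°, -34.86°

Central angle δ = 1.0430 rad. Interpolating on the sphere with fraction f = 0.62:
P = [sin((1−f)δ)·A + sin(fδ)·B] / sin δ = 0.4468·A + 0.6974·B in Cartesian coordinates,
giving P = (0.4474, -0.3117, 0.8383), i.e. latitude 56.96°, longitude -34.86°.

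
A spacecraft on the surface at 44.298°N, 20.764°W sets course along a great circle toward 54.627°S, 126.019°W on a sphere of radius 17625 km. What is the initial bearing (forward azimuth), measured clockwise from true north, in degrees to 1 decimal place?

229.5°

Δλ = -105.255° = -1.8370 rad.
y = sin Δλ · cos φ₂ = (-0.9648)(0.5789) = -0.5585
x = cos φ₁ sin φ₂ − sin φ₁ cos φ₂ cos Δλ = (0.7157)(-0.8154) − (0.6984)(0.5789)(-0.2631) = -0.4772
θ = atan2(y, x) = -130.51°; adding 360° gives 229.5°.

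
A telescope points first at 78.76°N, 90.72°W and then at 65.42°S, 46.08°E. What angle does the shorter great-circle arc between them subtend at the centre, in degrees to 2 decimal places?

162.00°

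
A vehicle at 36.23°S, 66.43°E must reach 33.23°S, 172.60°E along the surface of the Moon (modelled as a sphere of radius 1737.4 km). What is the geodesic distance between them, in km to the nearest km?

Let φ₁ = -0.6323 rad, φ₂ = -0.5800 rad, and Δλ = 1.8530 rad.
Haversine: a = sin²(Δφ/2) + cos φ₁ cos φ₂ sin²(Δλ/2) = 0.0007 + (0.8067)(0.8365)(0.6392) = 0.43201.
Central angle c = 2·arcsin(√a) = 1.43440 rad.
Distance = R·c = 1737.4 × 1.4344 ≈ 2492 km.

2492 km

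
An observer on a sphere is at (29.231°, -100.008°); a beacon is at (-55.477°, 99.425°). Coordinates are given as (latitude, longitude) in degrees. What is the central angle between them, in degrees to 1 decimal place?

Let φ₁ = 0.5102 rad, φ₂ = -0.9683 rad, and Δλ = -2.8024 rad.
Haversine: a = sin²(Δφ/2) + cos φ₁ cos φ₂ sin²(Δλ/2) = 0.4539 + (0.8727)(0.5667)(0.9715) = 0.93436.
Central angle c = 2·arcsin(√a) = 2.62343 rad.
So the angular separation is 150.3°.

150.3°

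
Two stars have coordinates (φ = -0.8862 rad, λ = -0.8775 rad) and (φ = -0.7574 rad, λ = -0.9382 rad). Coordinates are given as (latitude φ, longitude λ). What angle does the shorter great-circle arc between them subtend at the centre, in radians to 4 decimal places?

0.1352 rad

Let φ₁ = -0.8862 rad, φ₂ = -0.7574 rad, and Δλ = -0.0607 rad.
Haversine: a = sin²(Δφ/2) + cos φ₁ cos φ₂ sin²(Δλ/2) = 0.0041 + (0.6324)(0.7266)(0.0009) = 0.00456.
Central angle c = 2·arcsin(√a) = 0.13523 rad.
So the angular separation is 0.1352 rad.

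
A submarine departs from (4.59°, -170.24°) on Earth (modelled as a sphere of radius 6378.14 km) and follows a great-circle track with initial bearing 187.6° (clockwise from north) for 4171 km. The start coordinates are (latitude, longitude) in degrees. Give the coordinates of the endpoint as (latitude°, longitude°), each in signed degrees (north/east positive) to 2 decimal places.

Angular distance δ = d/R = 4171/6378.14 = 0.65395 rad; initial bearing θ = 3.2742 rad.
sin φ₂ = sin φ₁ cos δ + cos φ₁ sin δ cos θ = (0.0800)(0.7937) + (0.9968)(0.6083)(-0.9912) = -0.5375, so φ₂ = -32.52°.
Δλ = atan2(sin θ sin δ cos φ₁, cos δ − sin φ₁ sin φ₂) = atan2(-0.0802, 0.8367) = -5.475°.
λ₂ = -170.240° − 5.475° = -175.72°.

-32.52°, -175.72°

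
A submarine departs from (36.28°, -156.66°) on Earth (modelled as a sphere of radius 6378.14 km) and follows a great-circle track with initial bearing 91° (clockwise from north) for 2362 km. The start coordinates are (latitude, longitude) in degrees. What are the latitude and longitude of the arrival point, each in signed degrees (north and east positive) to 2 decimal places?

33.13°, -131.06°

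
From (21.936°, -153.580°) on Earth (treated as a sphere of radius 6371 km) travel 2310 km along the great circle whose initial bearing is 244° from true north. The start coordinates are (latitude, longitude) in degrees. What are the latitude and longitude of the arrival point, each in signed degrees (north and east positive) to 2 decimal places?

Angular distance δ = d/R = 2310/6371 = 0.36258 rad; initial bearing θ = 4.2586 rad.
sin φ₂ = sin φ₁ cos δ + cos φ₁ sin δ cos θ = (0.3736)(0.9350) + (0.9276)(0.3547)(-0.4384) = 0.2051, so φ₂ = 11.83°.
Δλ = atan2(sin θ sin δ cos φ₁, cos δ − sin φ₁ sin φ₂) = atan2(-0.2957, 0.8584) = -19.009°.
λ₂ = -153.580° − 19.009° = -172.59°.

11.83°, -172.59°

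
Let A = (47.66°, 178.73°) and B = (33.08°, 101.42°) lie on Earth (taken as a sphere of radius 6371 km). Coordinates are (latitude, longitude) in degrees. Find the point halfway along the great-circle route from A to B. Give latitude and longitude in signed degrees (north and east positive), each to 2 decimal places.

Central angle δ = 1.0152 rad. Interpolating on the sphere with fraction f = 0.5:
P = [sin((1−f)δ)·A + sin(fδ)·B] / sin δ = 0.5721·A + 0.5721·B in Cartesian coordinates,
giving P = (-0.4802, 0.4785, 0.7352), i.e. latitude 47.32°, longitude 135.10°.

47.32°, 135.10°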